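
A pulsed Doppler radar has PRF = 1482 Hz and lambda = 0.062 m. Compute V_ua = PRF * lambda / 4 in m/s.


V_ua = 1482 * 0.062 / 4 = 23.0 m/s

23.0 m/s


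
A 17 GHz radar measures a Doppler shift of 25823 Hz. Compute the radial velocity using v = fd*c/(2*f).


v = 25823 * 3e8 / (2 * 17000000000.0) = 227.9 m/s

227.9 m/s


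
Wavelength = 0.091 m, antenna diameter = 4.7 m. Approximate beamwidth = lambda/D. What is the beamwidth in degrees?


BW_rad = 0.091 / 4.7 = 0.019362
BW_deg = 1.11 degrees

1.11 degrees


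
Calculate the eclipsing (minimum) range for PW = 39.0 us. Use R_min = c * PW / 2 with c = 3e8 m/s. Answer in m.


R_min = 3e8 * 39.0e-6 / 2 = 5850.0 m

5850.0 m


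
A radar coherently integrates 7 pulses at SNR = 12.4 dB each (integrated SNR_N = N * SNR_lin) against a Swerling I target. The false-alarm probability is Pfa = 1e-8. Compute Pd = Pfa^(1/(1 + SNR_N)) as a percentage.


SNR_lin = 10^(12.4/10) = 17.37801
SNR_N = 7 * 17.37801 = 121.64607
1/(1 + SNR_N) = 1/122.64607 = 0.0081535
Pd = (1e-8)^0.0081535 = 0.86054
Pd = 86.1%

86.1%


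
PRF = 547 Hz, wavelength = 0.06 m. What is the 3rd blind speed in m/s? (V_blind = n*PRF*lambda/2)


V_blind = 3 * 547 * 0.06 / 2 = 49.2 m/s

49.2 m/s


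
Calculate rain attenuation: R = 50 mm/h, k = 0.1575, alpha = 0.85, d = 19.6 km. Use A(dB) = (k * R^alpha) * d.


gamma = 0.1575 * 50^0.85 = 4.379304 dB/km
A = 4.379304 * 19.6 = 85.83 dB

85.83 dB


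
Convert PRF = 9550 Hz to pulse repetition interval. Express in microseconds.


PRI = 1/9550 = 0.000104712 s = 104.7 us

104.7 us


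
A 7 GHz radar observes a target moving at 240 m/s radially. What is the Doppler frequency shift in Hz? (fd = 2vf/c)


fd = 2 * 240 * 7000000000.0 / 3e8 = 11200.0 Hz

11200.0 Hz


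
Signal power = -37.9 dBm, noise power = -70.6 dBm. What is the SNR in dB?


SNR = -37.9 - (-70.6) = 32.7 dB

32.7 dB


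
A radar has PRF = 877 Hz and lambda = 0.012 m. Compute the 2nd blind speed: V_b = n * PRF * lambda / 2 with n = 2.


V_blind = 2 * 877 * 0.012 / 2 = 10.5 m/s

10.5 m/s


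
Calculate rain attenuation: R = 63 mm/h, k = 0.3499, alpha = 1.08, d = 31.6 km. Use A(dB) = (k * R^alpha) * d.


gamma = 0.3499 * 63^1.08 = 30.7066 dB/km
A = 30.7066 * 31.6 = 970.33 dB

970.33 dB


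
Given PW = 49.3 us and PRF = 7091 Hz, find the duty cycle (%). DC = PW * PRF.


DC = 49.3e-6 * 7091 * 100 = 34.96%

34.96%


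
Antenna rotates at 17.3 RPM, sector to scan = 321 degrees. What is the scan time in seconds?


t = 321 / (17.3 * 360) * 60 = 3.09 s

3.09 s


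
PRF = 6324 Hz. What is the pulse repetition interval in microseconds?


PRI = 1/6324 = 0.0001581278 s = 158.1 us

158.1 us


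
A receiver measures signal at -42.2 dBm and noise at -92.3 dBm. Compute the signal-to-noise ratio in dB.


SNR = -42.2 - (-92.3) = 50.1 dB

50.1 dB


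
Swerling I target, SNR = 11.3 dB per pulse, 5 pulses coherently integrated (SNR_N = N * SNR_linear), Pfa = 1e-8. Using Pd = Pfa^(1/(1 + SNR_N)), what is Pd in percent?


SNR_lin = 10^(11.3/10) = 13.48963
SNR_N = 5 * 13.48963 = 67.44815
1/(1 + SNR_N) = 1/68.44815 = 0.0146096
Pd = (1e-8)^0.0146096 = 0.76405
Pd = 76.4%

76.4%


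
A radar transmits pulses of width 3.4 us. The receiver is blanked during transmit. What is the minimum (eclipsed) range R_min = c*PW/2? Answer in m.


R_min = 3e8 * 3.4e-6 / 2 = 510.0 m

510.0 m


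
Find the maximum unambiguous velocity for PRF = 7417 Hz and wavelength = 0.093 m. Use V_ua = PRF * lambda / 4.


V_ua = 7417 * 0.093 / 4 = 172.4 m/s

172.4 m/s


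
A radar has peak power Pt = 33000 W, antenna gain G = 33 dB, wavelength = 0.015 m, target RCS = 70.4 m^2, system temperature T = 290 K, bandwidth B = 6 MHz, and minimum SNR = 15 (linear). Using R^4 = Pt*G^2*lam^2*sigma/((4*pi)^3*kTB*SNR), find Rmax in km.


G_lin = 10^(33/10) = 1995.262315
R^4 = 33000 * 1995.262315^2 * 0.015^2 * 70.4 / ((4*pi)^3 * 1.38e-23 * 290 * 6000000.0 * 15)
R^4 = 2.91152e18 m^4
R_max = (2.91152e18)^(1/4) = 41307.6 m = 41.3 km

41.3 km


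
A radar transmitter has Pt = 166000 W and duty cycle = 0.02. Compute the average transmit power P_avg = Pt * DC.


P_avg = 166000 * 0.02 = 3320.0 W

3320.0 W


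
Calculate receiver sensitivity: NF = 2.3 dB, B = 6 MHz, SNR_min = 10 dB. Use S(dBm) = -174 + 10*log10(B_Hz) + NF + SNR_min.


10*log10(6000000.0) = 67.78
S = -174 + 67.78 + 2.3 + 10 = -93.9 dBm

-93.9 dBm


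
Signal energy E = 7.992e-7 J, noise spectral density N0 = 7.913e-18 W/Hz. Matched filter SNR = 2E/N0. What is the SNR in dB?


SNR_lin = 2 * 7.992e-7 / 7.913e-18 = 2.02e11
SNR_dB = 10*log10(2.02e11) = 113.1 dB

113.1 dB


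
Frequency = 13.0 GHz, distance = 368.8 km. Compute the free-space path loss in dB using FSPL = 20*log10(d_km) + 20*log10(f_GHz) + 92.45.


20*log10(368.8) = 51.34
20*log10(13.0) = 22.28
FSPL = 166.1 dB

166.1 dB


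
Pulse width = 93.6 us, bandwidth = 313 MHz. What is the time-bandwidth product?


TBP = 93.6 * 313 = 29296.8

29296.8


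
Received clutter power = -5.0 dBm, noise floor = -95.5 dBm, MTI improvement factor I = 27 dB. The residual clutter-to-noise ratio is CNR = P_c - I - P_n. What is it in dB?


CNR = -5.0 - 27 - (-95.5) = 63.5 dB

63.5 dB


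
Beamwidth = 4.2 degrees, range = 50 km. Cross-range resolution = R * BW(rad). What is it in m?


BW_rad = 0.073303829
CR = 50000 * 0.073303829 = 3665.2 m

3665.2 m


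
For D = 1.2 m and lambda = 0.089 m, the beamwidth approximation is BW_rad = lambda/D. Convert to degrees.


BW_rad = 0.089 / 1.2 = 0.074167
BW_deg = 4.25 degrees

4.25 degrees


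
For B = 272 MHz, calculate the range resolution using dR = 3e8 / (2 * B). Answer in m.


dR = 3e8 / (2 * 272000000.0) = 0.55 m

0.55 m


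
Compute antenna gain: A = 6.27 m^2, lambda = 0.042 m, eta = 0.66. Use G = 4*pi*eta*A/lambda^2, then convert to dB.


G_linear = 4*pi*0.66*6.27/0.042^2 = 29479.68
G_dB = 10*log10(29479.68) = 44.7 dB

44.7 dB


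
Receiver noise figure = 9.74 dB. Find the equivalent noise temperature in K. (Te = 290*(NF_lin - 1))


NF_lin = 10^(9.74/10) = 9.418896
Te = 290 * (9.418896 - 1) = 2441.5 K

2441.5 K


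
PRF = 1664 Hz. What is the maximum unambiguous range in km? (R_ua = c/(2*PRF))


R_ua = 3e8 / (2 * 1664) = 90144.2 m = 90.1 km

90.1 km


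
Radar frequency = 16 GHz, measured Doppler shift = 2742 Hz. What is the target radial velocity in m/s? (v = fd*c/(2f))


v = 2742 * 3e8 / (2 * 16000000000.0) = 25.7 m/s

25.7 m/s


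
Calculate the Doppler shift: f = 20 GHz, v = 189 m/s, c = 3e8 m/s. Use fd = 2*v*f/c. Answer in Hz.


fd = 2 * 189 * 20000000000.0 / 3e8 = 25200.0 Hz

25200.0 Hz


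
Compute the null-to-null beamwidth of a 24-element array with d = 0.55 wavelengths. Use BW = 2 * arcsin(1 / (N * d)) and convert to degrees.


1/(N*d) = 1/(24*0.55) = 0.075758
BW = 2*arcsin(0.075758) = 8.7 degrees

8.7 degrees


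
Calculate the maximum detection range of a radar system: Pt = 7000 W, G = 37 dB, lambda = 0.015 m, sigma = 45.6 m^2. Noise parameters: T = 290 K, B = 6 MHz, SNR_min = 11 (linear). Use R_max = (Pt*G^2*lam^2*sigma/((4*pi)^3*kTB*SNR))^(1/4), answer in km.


G_lin = 10^(37/10) = 5011.872336
R^4 = 7000 * 5011.872336^2 * 0.015^2 * 45.6 / ((4*pi)^3 * 1.38e-23 * 290 * 6000000.0 * 11)
R^4 = 3.44187e18 m^4
R_max = (3.44187e18)^(1/4) = 43072.4 m = 43.1 km

43.1 km


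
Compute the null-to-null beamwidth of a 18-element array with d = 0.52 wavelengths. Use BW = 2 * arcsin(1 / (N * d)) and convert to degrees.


1/(N*d) = 1/(18*0.52) = 0.106838
BW = 2*arcsin(0.106838) = 12.3 degrees

12.3 degrees


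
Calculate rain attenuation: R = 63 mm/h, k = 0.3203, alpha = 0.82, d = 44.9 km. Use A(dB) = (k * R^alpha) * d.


gamma = 0.3203 * 63^0.82 = 9.572298 dB/km
A = 9.572298 * 44.9 = 429.8 dB

429.8 dB


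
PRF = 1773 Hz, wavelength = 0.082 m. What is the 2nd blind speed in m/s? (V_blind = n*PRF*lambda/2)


V_blind = 2 * 1773 * 0.082 / 2 = 145.4 m/s

145.4 m/s


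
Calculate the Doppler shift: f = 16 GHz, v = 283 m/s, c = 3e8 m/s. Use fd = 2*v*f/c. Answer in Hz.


fd = 2 * 283 * 16000000000.0 / 3e8 = 30186.7 Hz

30186.7 Hz


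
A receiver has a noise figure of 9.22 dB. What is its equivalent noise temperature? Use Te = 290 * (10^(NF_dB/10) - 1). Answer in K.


NF_lin = 10^(9.22/10) = 8.35603
Te = 290 * (8.35603 - 1) = 2133.2 K

2133.2 K


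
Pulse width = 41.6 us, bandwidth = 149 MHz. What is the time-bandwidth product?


TBP = 41.6 * 149 = 6198.4

6198.4


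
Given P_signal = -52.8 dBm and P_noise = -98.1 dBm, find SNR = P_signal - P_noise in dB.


SNR = -52.8 - (-98.1) = 45.3 dB

45.3 dB


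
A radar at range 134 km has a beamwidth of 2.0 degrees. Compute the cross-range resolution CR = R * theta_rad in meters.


BW_rad = 0.034906585
CR = 134000 * 0.034906585 = 4677.5 m

4677.5 m


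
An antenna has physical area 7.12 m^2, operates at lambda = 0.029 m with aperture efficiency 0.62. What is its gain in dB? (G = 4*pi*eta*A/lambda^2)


G_linear = 4*pi*0.62*7.12/0.029^2 = 65960.74
G_dB = 10*log10(65960.74) = 48.2 dB

48.2 dB


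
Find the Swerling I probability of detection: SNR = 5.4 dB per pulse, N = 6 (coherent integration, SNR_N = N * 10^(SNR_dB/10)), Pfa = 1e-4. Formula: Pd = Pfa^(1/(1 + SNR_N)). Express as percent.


SNR_lin = 10^(5.4/10) = 3.46737
SNR_N = 6 * 3.46737 = 20.80422
1/(1 + SNR_N) = 1/21.80422 = 0.0458627
Pd = (1e-4)^0.0458627 = 0.65546
Pd = 65.5%

65.5%


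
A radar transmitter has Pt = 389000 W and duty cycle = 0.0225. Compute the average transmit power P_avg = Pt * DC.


P_avg = 389000 * 0.0225 = 8752.5 W

8752.5 W


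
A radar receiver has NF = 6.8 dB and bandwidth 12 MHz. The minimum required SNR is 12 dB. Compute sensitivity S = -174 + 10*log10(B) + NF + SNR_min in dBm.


10*log10(12000000.0) = 70.79
S = -174 + 70.79 + 6.8 + 12 = -84.4 dBm

-84.4 dBm


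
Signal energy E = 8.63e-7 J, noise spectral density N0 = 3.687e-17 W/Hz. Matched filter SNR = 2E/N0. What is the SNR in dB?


SNR_lin = 2 * 8.63e-7 / 3.687e-17 = 4.681e10
SNR_dB = 10*log10(4.681e10) = 106.7 dB

106.7 dB


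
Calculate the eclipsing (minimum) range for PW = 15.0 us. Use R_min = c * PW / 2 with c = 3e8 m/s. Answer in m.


R_min = 3e8 * 15.0e-6 / 2 = 2250.0 m

2250.0 m


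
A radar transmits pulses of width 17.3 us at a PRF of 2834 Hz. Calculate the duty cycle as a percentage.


DC = 17.3e-6 * 2834 * 100 = 4.9%

4.9%


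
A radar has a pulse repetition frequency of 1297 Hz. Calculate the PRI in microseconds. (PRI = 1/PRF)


PRI = 1/1297 = 0.00077101 s = 771.0 us

771.0 us


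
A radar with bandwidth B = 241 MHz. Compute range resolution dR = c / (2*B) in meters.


dR = 3e8 / (2 * 241000000.0) = 0.62 m

0.62 m


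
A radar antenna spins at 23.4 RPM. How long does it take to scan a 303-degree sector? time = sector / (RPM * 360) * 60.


t = 303 / (23.4 * 360) * 60 = 2.16 s

2.16 s


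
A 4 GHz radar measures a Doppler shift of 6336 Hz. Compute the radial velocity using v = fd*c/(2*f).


v = 6336 * 3e8 / (2 * 4000000000.0) = 237.6 m/s

237.6 m/s


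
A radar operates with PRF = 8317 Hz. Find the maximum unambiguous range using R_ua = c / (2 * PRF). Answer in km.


R_ua = 3e8 / (2 * 8317) = 18035.3 m = 18.0 km

18.0 km


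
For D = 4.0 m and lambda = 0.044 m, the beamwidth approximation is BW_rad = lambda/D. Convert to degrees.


BW_rad = 0.044 / 4.0 = 0.011
BW_deg = 0.63 degrees

0.63 degrees


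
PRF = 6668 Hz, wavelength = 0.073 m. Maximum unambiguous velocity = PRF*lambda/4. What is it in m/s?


V_ua = 6668 * 0.073 / 4 = 121.7 m/s

121.7 m/s


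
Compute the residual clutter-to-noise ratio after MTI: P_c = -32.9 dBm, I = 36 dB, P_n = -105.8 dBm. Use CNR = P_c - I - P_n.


CNR = -32.9 - 36 - (-105.8) = 36.9 dB

36.9 dB


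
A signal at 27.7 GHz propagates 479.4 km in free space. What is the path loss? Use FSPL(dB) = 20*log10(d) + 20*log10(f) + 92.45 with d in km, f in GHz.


20*log10(479.4) = 53.61
20*log10(27.7) = 28.85
FSPL = 174.9 dB

174.9 dB


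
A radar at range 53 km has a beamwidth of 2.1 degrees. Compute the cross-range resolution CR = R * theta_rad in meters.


BW_rad = 0.036651914
CR = 53000 * 0.036651914 = 1942.6 m

1942.6 m


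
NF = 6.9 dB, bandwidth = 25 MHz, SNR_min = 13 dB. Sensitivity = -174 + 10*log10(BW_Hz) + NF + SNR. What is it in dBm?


10*log10(25000000.0) = 73.98
S = -174 + 73.98 + 6.9 + 13 = -80.1 dBm

-80.1 dBm


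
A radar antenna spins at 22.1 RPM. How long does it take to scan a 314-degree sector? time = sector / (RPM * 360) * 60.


t = 314 / (22.1 * 360) * 60 = 2.37 s

2.37 s


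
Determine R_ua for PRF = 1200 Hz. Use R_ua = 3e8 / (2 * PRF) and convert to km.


R_ua = 3e8 / (2 * 1200) = 125000.0 m = 125.0 km

125.0 km


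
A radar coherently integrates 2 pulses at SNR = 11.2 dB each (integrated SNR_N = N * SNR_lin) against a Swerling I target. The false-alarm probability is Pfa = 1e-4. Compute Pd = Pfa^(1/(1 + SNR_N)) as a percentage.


SNR_lin = 10^(11.2/10) = 13.18257
SNR_N = 2 * 13.18257 = 26.36514
1/(1 + SNR_N) = 1/27.36514 = 0.0365428
Pd = (1e-4)^0.0365428 = 0.71421
Pd = 71.4%

71.4%


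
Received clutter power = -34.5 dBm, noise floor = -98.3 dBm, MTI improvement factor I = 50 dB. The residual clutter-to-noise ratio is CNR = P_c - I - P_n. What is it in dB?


CNR = -34.5 - 50 - (-98.3) = 13.8 dB

13.8 dB


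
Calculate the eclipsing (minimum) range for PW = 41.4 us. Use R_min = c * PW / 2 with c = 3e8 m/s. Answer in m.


R_min = 3e8 * 41.4e-6 / 2 = 6210.0 m

6210.0 m


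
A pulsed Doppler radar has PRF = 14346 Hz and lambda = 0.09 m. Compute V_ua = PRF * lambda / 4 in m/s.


V_ua = 14346 * 0.09 / 4 = 322.8 m/s

322.8 m/s


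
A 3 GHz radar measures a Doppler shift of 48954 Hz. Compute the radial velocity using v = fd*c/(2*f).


v = 48954 * 3e8 / (2 * 3000000000.0) = 2447.7 m/s

2447.7 m/s


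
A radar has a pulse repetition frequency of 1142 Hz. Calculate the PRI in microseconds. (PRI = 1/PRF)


PRI = 1/1142 = 0.0008756567 s = 875.7 us

875.7 us


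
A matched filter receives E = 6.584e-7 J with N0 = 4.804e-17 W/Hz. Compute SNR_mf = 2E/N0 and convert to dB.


SNR_lin = 2 * 6.584e-7 / 4.804e-17 = 2.741e10
SNR_dB = 10*log10(2.741e10) = 104.4 dB

104.4 dB


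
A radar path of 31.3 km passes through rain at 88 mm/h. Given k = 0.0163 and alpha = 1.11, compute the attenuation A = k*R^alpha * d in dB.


gamma = 0.0163 * 88^1.11 = 2.347272 dB/km
A = 2.347272 * 31.3 = 73.47 dB

73.47 dB


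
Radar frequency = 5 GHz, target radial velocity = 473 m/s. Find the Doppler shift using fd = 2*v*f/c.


fd = 2 * 473 * 5000000000.0 / 3e8 = 15766.7 Hz

15766.7 Hz


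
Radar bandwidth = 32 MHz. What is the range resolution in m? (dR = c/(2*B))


dR = 3e8 / (2 * 32000000.0) = 4.69 m

4.69 m


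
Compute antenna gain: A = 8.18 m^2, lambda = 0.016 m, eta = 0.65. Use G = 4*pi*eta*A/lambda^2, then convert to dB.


G_linear = 4*pi*0.65*8.18/0.016^2 = 260997.63
G_dB = 10*log10(260997.63) = 54.2 dB

54.2 dB


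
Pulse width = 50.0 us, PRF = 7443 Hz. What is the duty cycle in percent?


DC = 50.0e-6 * 7443 * 100 = 37.22%

37.22%


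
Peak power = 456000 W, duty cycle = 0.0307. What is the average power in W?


P_avg = 456000 * 0.0307 = 13999.2 W

13999.2 W


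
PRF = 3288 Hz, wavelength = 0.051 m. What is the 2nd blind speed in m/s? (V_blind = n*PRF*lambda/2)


V_blind = 2 * 3288 * 0.051 / 2 = 167.7 m/s

167.7 m/s


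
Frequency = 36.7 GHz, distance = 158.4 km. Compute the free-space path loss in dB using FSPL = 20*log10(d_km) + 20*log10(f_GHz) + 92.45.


20*log10(158.4) = 44.0
20*log10(36.7) = 31.29
FSPL = 167.7 dB

167.7 dB


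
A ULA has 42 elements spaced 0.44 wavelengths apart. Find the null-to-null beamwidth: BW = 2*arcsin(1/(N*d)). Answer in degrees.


1/(N*d) = 1/(42*0.44) = 0.054113
BW = 2*arcsin(0.054113) = 6.2 degrees

6.2 degrees


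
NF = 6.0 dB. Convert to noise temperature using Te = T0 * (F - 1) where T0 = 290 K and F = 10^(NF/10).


NF_lin = 10^(6.0/10) = 3.981072
Te = 290 * (3.981072 - 1) = 864.5 K

864.5 K


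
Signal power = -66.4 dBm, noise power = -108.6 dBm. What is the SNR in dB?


SNR = -66.4 - (-108.6) = 42.2 dB

42.2 dB


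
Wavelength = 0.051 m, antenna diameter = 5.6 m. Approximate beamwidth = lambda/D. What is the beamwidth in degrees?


BW_rad = 0.051 / 5.6 = 0.009107
BW_deg = 0.52 degrees

0.52 degrees


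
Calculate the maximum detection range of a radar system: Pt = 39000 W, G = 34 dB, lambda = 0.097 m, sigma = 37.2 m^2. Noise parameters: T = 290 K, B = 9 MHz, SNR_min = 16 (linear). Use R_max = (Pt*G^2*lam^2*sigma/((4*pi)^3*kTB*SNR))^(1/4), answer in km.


G_lin = 10^(34/10) = 2511.886432
R^4 = 39000 * 2511.886432^2 * 0.097^2 * 37.2 / ((4*pi)^3 * 1.38e-23 * 290 * 9000000.0 * 16)
R^4 = 7.53151e19 m^4
R_max = (7.53151e19)^(1/4) = 93158.1 m = 93.2 km

93.2 km


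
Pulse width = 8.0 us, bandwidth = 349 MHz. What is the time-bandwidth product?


TBP = 8.0 * 349 = 2792.0

2792.0


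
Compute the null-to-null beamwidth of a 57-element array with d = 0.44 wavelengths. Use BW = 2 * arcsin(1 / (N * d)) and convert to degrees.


1/(N*d) = 1/(57*0.44) = 0.039872
BW = 2*arcsin(0.039872) = 4.6 degrees

4.6 degrees


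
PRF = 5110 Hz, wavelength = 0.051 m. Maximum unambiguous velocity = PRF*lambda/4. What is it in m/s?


V_ua = 5110 * 0.051 / 4 = 65.2 m/s

65.2 m/s


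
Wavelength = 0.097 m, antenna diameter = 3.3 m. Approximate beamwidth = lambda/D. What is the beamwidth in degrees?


BW_rad = 0.097 / 3.3 = 0.029394
BW_deg = 1.68 degrees

1.68 degrees


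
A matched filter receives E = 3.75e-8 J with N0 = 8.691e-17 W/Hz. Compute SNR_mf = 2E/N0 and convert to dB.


SNR_lin = 2 * 3.75e-8 / 8.691e-17 = 8.63e8
SNR_dB = 10*log10(8.63e8) = 89.4 dB

89.4 dB


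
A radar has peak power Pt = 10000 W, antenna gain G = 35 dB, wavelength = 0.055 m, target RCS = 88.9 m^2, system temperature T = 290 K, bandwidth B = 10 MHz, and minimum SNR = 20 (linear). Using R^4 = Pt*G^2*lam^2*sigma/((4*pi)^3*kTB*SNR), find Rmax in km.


G_lin = 10^(35/10) = 3162.27766
R^4 = 10000 * 3162.27766^2 * 0.055^2 * 88.9 / ((4*pi)^3 * 1.38e-23 * 290 * 10000000.0 * 20)
R^4 = 1.69313e19 m^4
R_max = (1.69313e19)^(1/4) = 64146.4 m = 64.1 km

64.1 km


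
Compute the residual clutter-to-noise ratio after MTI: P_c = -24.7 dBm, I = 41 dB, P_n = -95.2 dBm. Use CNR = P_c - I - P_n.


CNR = -24.7 - 41 - (-95.2) = 29.5 dB

29.5 dB


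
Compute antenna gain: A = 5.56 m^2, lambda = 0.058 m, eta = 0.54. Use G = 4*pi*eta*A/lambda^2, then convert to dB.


G_linear = 4*pi*0.54*5.56/0.058^2 = 11215.6
G_dB = 10*log10(11215.6) = 40.5 dB

40.5 dB


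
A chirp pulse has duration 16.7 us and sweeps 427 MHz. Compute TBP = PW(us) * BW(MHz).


TBP = 16.7 * 427 = 7130.9

7130.9


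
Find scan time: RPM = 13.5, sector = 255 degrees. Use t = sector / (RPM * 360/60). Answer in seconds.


t = 255 / (13.5 * 360) * 60 = 3.15 s

3.15 s


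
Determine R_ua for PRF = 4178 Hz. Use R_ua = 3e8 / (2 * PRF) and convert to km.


R_ua = 3e8 / (2 * 4178) = 35902.3 m = 35.9 km

35.9 km


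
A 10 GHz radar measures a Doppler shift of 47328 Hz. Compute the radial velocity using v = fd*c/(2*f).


v = 47328 * 3e8 / (2 * 10000000000.0) = 709.9 m/s

709.9 m/s


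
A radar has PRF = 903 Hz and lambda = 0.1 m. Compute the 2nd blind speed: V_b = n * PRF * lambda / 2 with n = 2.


V_blind = 2 * 903 * 0.1 / 2 = 90.3 m/s

90.3 m/s


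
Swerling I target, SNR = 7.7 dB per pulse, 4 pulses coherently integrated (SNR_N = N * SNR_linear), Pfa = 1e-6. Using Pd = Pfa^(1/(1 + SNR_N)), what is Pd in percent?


SNR_lin = 10^(7.7/10) = 5.88844
SNR_N = 4 * 5.88844 = 23.55376
1/(1 + SNR_N) = 1/24.55376 = 0.040727
Pd = (1e-6)^0.040727 = 0.56969
Pd = 57.0%

57.0%


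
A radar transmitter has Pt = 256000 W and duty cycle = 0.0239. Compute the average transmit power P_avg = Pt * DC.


P_avg = 256000 * 0.0239 = 6118.4 W

6118.4 W


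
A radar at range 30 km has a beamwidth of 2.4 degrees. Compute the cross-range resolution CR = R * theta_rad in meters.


BW_rad = 0.041887902
CR = 30000 * 0.041887902 = 1256.6 m

1256.6 m


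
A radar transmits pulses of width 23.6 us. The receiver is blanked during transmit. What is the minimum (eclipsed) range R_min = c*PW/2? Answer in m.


R_min = 3e8 * 23.6e-6 / 2 = 3540.0 m

3540.0 m


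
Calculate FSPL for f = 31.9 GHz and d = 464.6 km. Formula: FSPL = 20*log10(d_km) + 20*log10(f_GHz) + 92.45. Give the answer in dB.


20*log10(464.6) = 53.34
20*log10(31.9) = 30.08
FSPL = 175.9 dB

175.9 dB


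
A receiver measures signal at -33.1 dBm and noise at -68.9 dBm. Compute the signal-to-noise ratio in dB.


SNR = -33.1 - (-68.9) = 35.8 dB

35.8 dB


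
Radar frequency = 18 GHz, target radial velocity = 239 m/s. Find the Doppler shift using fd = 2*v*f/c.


fd = 2 * 239 * 18000000000.0 / 3e8 = 28680.0 Hz

28680.0 Hz


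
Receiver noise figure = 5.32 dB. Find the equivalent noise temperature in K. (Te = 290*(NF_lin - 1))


NF_lin = 10^(5.32/10) = 3.404082
Te = 290 * (3.404082 - 1) = 697.2 K

697.2 K


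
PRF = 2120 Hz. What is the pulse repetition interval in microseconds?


PRI = 1/2120 = 0.0004716981 s = 471.7 us

471.7 us


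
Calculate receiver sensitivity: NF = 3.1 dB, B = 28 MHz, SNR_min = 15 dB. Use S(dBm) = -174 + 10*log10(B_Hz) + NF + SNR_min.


10*log10(28000000.0) = 74.47
S = -174 + 74.47 + 3.1 + 15 = -81.4 dBm

-81.4 dBm


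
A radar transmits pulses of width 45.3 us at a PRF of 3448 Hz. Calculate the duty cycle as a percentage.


DC = 45.3e-6 * 3448 * 100 = 15.62%

15.62%


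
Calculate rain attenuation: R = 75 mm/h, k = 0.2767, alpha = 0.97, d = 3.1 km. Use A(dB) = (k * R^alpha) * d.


gamma = 0.2767 * 75^0.97 = 18.23134 dB/km
A = 18.23134 * 3.1 = 56.52 dB

56.52 dB


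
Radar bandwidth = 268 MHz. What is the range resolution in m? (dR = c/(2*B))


dR = 3e8 / (2 * 268000000.0) = 0.56 m

0.56 m


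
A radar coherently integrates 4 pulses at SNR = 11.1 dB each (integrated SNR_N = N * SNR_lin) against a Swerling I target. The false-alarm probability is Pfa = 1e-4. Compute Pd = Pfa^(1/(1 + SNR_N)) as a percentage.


SNR_lin = 10^(11.1/10) = 12.8825
SNR_N = 4 * 12.8825 = 51.53
1/(1 + SNR_N) = 1/52.53 = 0.0190367
Pd = (1e-4)^0.0190367 = 0.83918
Pd = 83.9%

83.9%


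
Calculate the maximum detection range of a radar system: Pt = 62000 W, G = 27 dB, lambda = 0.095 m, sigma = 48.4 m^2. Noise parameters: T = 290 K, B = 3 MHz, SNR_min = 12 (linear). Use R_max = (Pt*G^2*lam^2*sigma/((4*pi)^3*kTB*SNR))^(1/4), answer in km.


G_lin = 10^(27/10) = 501.187234
R^4 = 62000 * 501.187234^2 * 0.095^2 * 48.4 / ((4*pi)^3 * 1.38e-23 * 290 * 3000000.0 * 12)
R^4 = 2.37944e19 m^4
R_max = (2.37944e19)^(1/4) = 69842.3 m = 69.8 km

69.8 km


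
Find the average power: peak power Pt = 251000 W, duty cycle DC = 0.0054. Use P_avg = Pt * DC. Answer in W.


P_avg = 251000 * 0.0054 = 1355.4 W

1355.4 W


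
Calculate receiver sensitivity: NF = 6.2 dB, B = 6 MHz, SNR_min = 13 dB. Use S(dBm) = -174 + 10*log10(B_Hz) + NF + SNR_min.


10*log10(6000000.0) = 67.78
S = -174 + 67.78 + 6.2 + 13 = -87.0 dBm

-87.0 dBm


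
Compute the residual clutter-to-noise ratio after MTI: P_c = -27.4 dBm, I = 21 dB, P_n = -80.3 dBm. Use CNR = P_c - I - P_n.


CNR = -27.4 - 21 - (-80.3) = 31.9 dB

31.9 dB


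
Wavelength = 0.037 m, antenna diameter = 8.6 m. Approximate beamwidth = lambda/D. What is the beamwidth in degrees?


BW_rad = 0.037 / 8.6 = 0.004302
BW_deg = 0.25 degrees

0.25 degrees


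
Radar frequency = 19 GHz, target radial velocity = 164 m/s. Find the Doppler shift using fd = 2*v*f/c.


fd = 2 * 164 * 19000000000.0 / 3e8 = 20773.3 Hz

20773.3 Hz


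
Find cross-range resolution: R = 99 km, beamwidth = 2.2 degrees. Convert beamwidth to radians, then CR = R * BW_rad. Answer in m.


BW_rad = 0.038397244
CR = 99000 * 0.038397244 = 3801.3 m

3801.3 m


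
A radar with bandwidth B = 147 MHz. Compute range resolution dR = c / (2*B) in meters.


dR = 3e8 / (2 * 147000000.0) = 1.02 m

1.02 m


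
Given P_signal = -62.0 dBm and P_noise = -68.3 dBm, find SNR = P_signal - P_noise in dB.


SNR = -62.0 - (-68.3) = 6.3 dB

6.3 dB


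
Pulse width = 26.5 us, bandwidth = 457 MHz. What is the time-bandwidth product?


TBP = 26.5 * 457 = 12110.5

12110.5


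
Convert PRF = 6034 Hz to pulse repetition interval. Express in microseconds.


PRI = 1/6034 = 0.0001657275 s = 165.7 us

165.7 us


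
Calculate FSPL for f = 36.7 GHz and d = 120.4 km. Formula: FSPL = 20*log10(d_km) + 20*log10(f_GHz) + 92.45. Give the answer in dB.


20*log10(120.4) = 41.61
20*log10(36.7) = 31.29
FSPL = 165.4 dB

165.4 dB


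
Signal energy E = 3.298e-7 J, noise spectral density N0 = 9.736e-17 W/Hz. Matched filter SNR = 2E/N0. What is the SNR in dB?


SNR_lin = 2 * 3.298e-7 / 9.736e-17 = 6.775e9
SNR_dB = 10*log10(6.775e9) = 98.3 dB

98.3 dB


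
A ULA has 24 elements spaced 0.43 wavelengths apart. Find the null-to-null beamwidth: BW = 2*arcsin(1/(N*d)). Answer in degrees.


1/(N*d) = 1/(24*0.43) = 0.096899
BW = 2*arcsin(0.096899) = 11.1 degrees

11.1 degrees


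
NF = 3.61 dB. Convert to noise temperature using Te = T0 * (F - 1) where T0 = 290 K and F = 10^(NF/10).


NF_lin = 10^(3.61/10) = 2.296149
Te = 290 * (2.296149 - 1) = 375.9 K

375.9 K


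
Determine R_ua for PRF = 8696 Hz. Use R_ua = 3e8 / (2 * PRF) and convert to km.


R_ua = 3e8 / (2 * 8696) = 17249.3 m = 17.2 km

17.2 km


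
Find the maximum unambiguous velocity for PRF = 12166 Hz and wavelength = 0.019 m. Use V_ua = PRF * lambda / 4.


V_ua = 12166 * 0.019 / 4 = 57.8 m/s

57.8 m/s


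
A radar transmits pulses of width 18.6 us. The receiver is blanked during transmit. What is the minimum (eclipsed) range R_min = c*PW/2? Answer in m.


R_min = 3e8 * 18.6e-6 / 2 = 2790.0 m

2790.0 m


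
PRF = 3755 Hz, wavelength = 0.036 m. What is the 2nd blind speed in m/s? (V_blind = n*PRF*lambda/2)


V_blind = 2 * 3755 * 0.036 / 2 = 135.2 m/s

135.2 m/s


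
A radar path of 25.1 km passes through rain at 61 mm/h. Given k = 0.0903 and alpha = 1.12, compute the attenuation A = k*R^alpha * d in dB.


gamma = 0.0903 * 61^1.12 = 9.021052 dB/km
A = 9.021052 * 25.1 = 226.43 dB

226.43 dB


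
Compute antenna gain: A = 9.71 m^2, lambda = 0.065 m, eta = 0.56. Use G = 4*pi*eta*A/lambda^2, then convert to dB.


G_linear = 4*pi*0.56*9.71/0.065^2 = 16172.99
G_dB = 10*log10(16172.99) = 42.1 dB

42.1 dB


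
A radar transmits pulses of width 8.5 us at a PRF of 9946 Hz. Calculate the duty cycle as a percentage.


DC = 8.5e-6 * 9946 * 100 = 8.45%

8.45%


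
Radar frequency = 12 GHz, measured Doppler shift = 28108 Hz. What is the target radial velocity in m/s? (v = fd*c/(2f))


v = 28108 * 3e8 / (2 * 12000000000.0) = 351.4 m/s

351.4 m/s


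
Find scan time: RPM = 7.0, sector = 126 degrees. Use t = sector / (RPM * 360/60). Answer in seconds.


t = 126 / (7.0 * 360) * 60 = 3.0 s

3.0 s


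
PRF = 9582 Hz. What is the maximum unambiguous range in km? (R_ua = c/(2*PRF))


R_ua = 3e8 / (2 * 9582) = 15654.4 m = 15.7 km

15.7 km


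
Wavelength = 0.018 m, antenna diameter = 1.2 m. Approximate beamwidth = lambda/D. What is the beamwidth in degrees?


BW_rad = 0.018 / 1.2 = 0.015
BW_deg = 0.86 degrees

0.86 degrees


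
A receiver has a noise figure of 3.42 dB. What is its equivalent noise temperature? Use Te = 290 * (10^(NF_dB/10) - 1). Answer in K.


NF_lin = 10^(3.42/10) = 2.19786
Te = 290 * (2.19786 - 1) = 347.4 K

347.4 K


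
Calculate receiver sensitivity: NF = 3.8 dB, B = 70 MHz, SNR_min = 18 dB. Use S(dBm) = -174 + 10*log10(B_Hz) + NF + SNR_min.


10*log10(70000000.0) = 78.45
S = -174 + 78.45 + 3.8 + 18 = -73.7 dBm

-73.7 dBm


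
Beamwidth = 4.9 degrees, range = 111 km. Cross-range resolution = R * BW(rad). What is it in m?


BW_rad = 0.085521133
CR = 111000 * 0.085521133 = 9492.8 m

9492.8 m


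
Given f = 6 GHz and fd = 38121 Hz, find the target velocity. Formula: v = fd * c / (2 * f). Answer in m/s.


v = 38121 * 3e8 / (2 * 6000000000.0) = 953.0 m/s

953.0 m/s


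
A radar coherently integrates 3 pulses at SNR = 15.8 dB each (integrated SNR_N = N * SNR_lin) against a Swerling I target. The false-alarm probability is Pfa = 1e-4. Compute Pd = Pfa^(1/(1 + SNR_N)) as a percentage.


SNR_lin = 10^(15.8/10) = 38.01894
SNR_N = 3 * 38.01894 = 114.05682
1/(1 + SNR_N) = 1/115.05682 = 0.0086914
Pd = (1e-4)^0.0086914 = 0.92307
Pd = 92.3%

92.3%


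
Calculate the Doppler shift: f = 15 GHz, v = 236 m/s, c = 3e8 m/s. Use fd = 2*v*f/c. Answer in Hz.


fd = 2 * 236 * 15000000000.0 / 3e8 = 23600.0 Hz

23600.0 Hz


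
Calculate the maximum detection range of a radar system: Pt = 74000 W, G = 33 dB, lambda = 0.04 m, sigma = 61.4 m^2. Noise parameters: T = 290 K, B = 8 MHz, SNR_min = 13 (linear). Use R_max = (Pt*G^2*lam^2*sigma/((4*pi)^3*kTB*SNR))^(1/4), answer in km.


G_lin = 10^(33/10) = 1995.262315
R^4 = 74000 * 1995.262315^2 * 0.04^2 * 61.4 / ((4*pi)^3 * 1.38e-23 * 290 * 8000000.0 * 13)
R^4 = 3.50413e19 m^4
R_max = (3.50413e19)^(1/4) = 76938.7 m = 76.9 km

76.9 km


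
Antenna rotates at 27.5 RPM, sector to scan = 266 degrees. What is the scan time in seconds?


t = 266 / (27.5 * 360) * 60 = 1.61 s

1.61 s


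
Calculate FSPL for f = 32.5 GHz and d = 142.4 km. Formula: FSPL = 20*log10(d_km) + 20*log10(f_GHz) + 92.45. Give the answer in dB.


20*log10(142.4) = 43.07
20*log10(32.5) = 30.24
FSPL = 165.8 dB

165.8 dB


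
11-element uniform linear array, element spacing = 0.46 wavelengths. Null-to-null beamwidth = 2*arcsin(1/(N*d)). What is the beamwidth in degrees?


1/(N*d) = 1/(11*0.46) = 0.197628
BW = 2*arcsin(0.197628) = 22.8 degrees

22.8 degrees


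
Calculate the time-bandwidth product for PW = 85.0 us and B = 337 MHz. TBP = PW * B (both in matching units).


TBP = 85.0 * 337 = 28645.0

28645.0


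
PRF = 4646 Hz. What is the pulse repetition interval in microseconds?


PRI = 1/4646 = 0.0002152389 s = 215.2 us

215.2 us


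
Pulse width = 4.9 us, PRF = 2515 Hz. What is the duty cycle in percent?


DC = 4.9e-6 * 2515 * 100 = 1.23%

1.23%


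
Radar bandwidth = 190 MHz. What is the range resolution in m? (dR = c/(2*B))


dR = 3e8 / (2 * 190000000.0) = 0.79 m

0.79 m


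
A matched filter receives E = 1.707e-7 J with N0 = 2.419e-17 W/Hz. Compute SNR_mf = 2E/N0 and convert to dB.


SNR_lin = 2 * 1.707e-7 / 2.419e-17 = 1.411e10
SNR_dB = 10*log10(1.411e10) = 101.5 dB

101.5 dB


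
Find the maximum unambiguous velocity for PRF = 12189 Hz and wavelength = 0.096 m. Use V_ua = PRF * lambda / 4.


V_ua = 12189 * 0.096 / 4 = 292.5 m/s

292.5 m/s


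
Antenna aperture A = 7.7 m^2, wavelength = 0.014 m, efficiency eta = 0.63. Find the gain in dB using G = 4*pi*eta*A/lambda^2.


G_linear = 4*pi*0.63*7.7/0.014^2 = 311017.67
G_dB = 10*log10(311017.67) = 54.9 dB

54.9 dB


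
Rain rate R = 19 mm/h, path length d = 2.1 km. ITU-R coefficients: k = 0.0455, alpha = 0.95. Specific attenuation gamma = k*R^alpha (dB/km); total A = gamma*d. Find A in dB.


gamma = 0.0455 * 19^0.95 = 0.746152 dB/km
A = 0.746152 * 2.1 = 1.57 dB

1.57 dB


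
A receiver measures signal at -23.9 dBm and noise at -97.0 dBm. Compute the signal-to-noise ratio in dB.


SNR = -23.9 - (-97.0) = 73.1 dB

73.1 dB


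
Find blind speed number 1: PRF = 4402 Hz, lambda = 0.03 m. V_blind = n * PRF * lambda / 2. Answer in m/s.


V_blind = 1 * 4402 * 0.03 / 2 = 66.0 m/s

66.0 m/s


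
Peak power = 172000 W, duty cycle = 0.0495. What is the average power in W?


P_avg = 172000 * 0.0495 = 8514.0 W

8514.0 W


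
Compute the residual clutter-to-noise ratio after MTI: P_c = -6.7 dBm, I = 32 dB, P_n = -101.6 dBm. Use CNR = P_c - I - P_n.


CNR = -6.7 - 32 - (-101.6) = 62.9 dB

62.9 dB


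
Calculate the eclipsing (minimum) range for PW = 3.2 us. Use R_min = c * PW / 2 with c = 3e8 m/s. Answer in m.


R_min = 3e8 * 3.2e-6 / 2 = 480.0 m

480.0 m


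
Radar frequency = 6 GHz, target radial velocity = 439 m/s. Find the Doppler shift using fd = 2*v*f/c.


fd = 2 * 439 * 6000000000.0 / 3e8 = 17560.0 Hz

17560.0 Hz


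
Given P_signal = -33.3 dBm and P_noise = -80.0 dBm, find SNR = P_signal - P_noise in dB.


SNR = -33.3 - (-80.0) = 46.7 dB

46.7 dB


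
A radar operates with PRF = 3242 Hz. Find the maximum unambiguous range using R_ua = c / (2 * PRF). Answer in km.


R_ua = 3e8 / (2 * 3242) = 46267.7 m = 46.3 km

46.3 km


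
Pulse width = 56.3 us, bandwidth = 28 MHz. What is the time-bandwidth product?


TBP = 56.3 * 28 = 1576.4

1576.4


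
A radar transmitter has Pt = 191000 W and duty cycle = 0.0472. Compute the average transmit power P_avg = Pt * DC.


P_avg = 191000 * 0.0472 = 9015.2 W

9015.2 W


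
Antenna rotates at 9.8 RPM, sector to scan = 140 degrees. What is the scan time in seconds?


t = 140 / (9.8 * 360) * 60 = 2.38 s

2.38 s


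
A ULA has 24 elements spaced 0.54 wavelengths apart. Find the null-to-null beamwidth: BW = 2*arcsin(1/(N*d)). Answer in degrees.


1/(N*d) = 1/(24*0.54) = 0.07716
BW = 2*arcsin(0.07716) = 8.9 degrees

8.9 degrees


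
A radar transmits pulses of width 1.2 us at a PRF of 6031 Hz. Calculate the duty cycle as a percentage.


DC = 1.2e-6 * 6031 * 100 = 0.72%

0.72%


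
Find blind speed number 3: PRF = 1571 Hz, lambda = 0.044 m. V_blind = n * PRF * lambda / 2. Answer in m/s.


V_blind = 3 * 1571 * 0.044 / 2 = 103.7 m/s

103.7 m/s


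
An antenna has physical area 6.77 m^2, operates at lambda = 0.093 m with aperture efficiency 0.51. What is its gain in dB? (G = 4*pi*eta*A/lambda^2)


G_linear = 4*pi*0.51*6.77/0.093^2 = 5016.52
G_dB = 10*log10(5016.52) = 37.0 dB

37.0 dB


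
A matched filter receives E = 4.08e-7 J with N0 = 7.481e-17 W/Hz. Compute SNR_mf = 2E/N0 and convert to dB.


SNR_lin = 2 * 4.08e-7 / 7.481e-17 = 1.091e10
SNR_dB = 10*log10(1.091e10) = 100.4 dB

100.4 dB


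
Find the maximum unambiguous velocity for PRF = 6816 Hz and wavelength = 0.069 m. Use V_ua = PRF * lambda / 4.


V_ua = 6816 * 0.069 / 4 = 117.6 m/s

117.6 m/s


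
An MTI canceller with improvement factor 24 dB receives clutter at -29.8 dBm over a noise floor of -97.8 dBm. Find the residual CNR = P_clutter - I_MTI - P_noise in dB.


CNR = -29.8 - 24 - (-97.8) = 44.0 dB

44.0 dB


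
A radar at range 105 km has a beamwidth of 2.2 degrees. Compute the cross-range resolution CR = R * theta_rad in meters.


BW_rad = 0.038397244
CR = 105000 * 0.038397244 = 4031.7 m

4031.7 m


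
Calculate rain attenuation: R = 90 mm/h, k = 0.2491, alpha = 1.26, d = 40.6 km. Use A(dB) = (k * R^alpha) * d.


gamma = 0.2491 * 90^1.26 = 72.230279 dB/km
A = 72.230279 * 40.6 = 2932.55 dB

2932.55 dB


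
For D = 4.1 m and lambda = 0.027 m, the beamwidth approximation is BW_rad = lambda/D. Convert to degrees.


BW_rad = 0.027 / 4.1 = 0.006585
BW_deg = 0.38 degrees

0.38 degrees


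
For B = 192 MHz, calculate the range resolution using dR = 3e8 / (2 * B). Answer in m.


dR = 3e8 / (2 * 192000000.0) = 0.78 m

0.78 m


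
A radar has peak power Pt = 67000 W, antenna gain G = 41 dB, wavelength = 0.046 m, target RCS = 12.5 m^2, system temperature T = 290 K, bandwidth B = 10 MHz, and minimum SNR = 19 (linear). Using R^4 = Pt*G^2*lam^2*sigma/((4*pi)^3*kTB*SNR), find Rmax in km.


G_lin = 10^(41/10) = 12589.254118
R^4 = 67000 * 12589.254118^2 * 0.046^2 * 12.5 / ((4*pi)^3 * 1.38e-23 * 290 * 10000000.0 * 19)
R^4 = 1.8614e20 m^4
R_max = (1.8614e20)^(1/4) = 116804.6 m = 116.8 km

116.8 km


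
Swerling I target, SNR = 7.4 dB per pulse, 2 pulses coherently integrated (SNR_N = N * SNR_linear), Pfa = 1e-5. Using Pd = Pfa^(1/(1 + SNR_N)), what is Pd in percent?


SNR_lin = 10^(7.4/10) = 5.49541
SNR_N = 2 * 5.49541 = 10.99082
1/(1 + SNR_N) = 1/11.99082 = 0.0833971
Pd = (1e-5)^0.0833971 = 0.38284
Pd = 38.3%

38.3%


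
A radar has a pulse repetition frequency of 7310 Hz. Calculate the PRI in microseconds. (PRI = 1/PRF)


PRI = 1/7310 = 0.0001367989 s = 136.8 us

136.8 us


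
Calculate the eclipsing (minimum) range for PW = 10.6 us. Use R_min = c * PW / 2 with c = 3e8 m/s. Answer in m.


R_min = 3e8 * 10.6e-6 / 2 = 1590.0 m

1590.0 m


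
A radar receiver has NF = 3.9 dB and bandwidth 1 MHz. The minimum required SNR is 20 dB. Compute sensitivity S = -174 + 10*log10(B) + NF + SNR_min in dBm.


10*log10(1000000.0) = 60.0
S = -174 + 60.0 + 3.9 + 20 = -90.1 dBm

-90.1 dBm


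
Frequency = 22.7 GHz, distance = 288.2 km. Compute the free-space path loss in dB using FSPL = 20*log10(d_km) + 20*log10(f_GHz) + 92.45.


20*log10(288.2) = 49.19
20*log10(22.7) = 27.12
FSPL = 168.8 dB

168.8 dB


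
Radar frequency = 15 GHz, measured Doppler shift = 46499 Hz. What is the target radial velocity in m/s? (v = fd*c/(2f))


v = 46499 * 3e8 / (2 * 15000000000.0) = 465.0 m/s

465.0 m/s


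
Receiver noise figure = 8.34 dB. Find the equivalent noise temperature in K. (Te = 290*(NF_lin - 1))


NF_lin = 10^(8.34/10) = 6.823387
Te = 290 * (6.823387 - 1) = 1688.8 K

1688.8 K


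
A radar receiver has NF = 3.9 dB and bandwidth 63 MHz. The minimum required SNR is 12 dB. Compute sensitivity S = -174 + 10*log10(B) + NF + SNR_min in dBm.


10*log10(63000000.0) = 77.99
S = -174 + 77.99 + 3.9 + 12 = -80.1 dBm

-80.1 dBm


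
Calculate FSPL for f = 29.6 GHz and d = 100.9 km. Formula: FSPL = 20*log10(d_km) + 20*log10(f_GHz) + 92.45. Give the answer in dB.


20*log10(100.9) = 40.08
20*log10(29.6) = 29.43
FSPL = 162.0 dB

162.0 dB


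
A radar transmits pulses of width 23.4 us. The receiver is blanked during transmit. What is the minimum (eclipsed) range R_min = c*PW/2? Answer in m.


R_min = 3e8 * 23.4e-6 / 2 = 3510.0 m

3510.0 m


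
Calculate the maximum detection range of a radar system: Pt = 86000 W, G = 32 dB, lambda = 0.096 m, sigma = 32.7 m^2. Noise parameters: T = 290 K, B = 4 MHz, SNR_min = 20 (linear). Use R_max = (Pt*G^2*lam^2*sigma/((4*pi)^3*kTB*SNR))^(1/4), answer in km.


G_lin = 10^(32/10) = 1584.893192
R^4 = 86000 * 1584.893192^2 * 0.096^2 * 32.7 / ((4*pi)^3 * 1.38e-23 * 290 * 4000000.0 * 20)
R^4 = 1.02469e20 m^4
R_max = (1.02469e20)^(1/4) = 100611.6 m = 100.6 km

100.6 km


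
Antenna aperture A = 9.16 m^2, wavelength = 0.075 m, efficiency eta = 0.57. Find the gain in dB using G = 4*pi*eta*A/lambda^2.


G_linear = 4*pi*0.57*9.16/0.075^2 = 11664.27
G_dB = 10*log10(11664.27) = 40.7 dB

40.7 dB


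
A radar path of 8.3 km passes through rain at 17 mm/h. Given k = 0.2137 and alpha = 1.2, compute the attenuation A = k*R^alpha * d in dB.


gamma = 0.2137 * 17^1.2 = 6.402406 dB/km
A = 6.402406 * 8.3 = 53.14 dB

53.14 dB


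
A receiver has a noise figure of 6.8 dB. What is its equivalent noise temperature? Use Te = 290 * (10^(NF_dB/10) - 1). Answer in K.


NF_lin = 10^(6.8/10) = 4.786301
Te = 290 * (4.786301 - 1) = 1098.0 K

1098.0 K


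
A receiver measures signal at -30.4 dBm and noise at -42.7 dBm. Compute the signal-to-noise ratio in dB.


SNR = -30.4 - (-42.7) = 12.3 dB

12.3 dB


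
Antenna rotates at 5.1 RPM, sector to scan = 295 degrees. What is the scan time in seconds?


t = 295 / (5.1 * 360) * 60 = 9.64 s

9.64 s


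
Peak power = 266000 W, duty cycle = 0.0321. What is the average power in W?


P_avg = 266000 * 0.0321 = 8538.6 W

8538.6 W


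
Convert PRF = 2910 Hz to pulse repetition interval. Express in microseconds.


PRI = 1/2910 = 0.0003436426 s = 343.6 us

343.6 us
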